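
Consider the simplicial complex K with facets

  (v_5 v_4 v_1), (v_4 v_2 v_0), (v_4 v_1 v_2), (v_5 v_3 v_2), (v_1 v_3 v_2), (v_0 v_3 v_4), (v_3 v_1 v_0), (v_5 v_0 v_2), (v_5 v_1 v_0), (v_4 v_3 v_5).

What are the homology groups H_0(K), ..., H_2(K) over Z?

H_0 ≅ Z,  H_1 ≅ Z/2,  H_2 = 0.

Order the vertices as v_0 < v_1 < v_2 < v_3 < v_4 < v_5. Listing each simplex with vertices in this order, K has dimension 2 with simplices:

  0-simplices (6): [v_0], [v_1], [v_2], [v_3], [v_4], [v_5]
  1-simplices (15): (15 of them)
  2-simplices (10): [v_0,v_1,v_3], [v_0,v_1,v_5], [v_0,v_2,v_4], [v_0,v_2,v_5], [v_0,v_3,v_4], [v_1,v_2,v_3], [v_1,v_2,v_4], [v_1,v_4,v_5], [v_2,v_3,v_5], [v_3,v_4,v_5]

so the chain groups are C_0 ≅ Z^6, C_1 ≅ Z^15, C_2 ≅ Z^10.

Boundary ∂_1: C_1 → C_0 maps an edge to its endpoints' difference, ∂[p,q] = q − p. For instance
  ∂[v_0,v_2] = [v_2] − [v_0].
The 6×15 boundary matrix has rank 5 and Smith normal form diag(1,1,1,1,1).

∂_2: C_2 → C_1 acts by ∂[p,q,r] = [q,r] − [p,r] + [p,q]. For instance
  ∂[v_0,v_3,v_4] = [v_3,v_4] − [v_0,v_4] + [v_0,v_3],
  ∂[v_0,v_1,v_3] = [v_1,v_3] − [v_0,v_3] + [v_0,v_1].
As a 15×10 matrix over Z this has rank 10, with invariant factors (1,1,1,1,1,1,1,1,1,2).

Reading off H_k = ker ∂_k / im ∂_{k+1}:

  H_0: rank C_0 − rank ∂_1 = 6 − 5 = 1, and the invariant factors of ∂_1 are all 1, so H_0 ≅ Z.
  H_1: rank ker ∂_1 − rank ∂_2 = (15 − 5) − 10 = 0, and ∂_2 has invariant factor 2 > 1, so H_1 ≅ Z/2.
  H_2: rank ker ∂_2 − rank ∂_3 = (10 − 10) − 0 = 0, and there is no ∂_3, so H_2 ≅ 0.

(K is a triangulation of the real projective plane RP^2.)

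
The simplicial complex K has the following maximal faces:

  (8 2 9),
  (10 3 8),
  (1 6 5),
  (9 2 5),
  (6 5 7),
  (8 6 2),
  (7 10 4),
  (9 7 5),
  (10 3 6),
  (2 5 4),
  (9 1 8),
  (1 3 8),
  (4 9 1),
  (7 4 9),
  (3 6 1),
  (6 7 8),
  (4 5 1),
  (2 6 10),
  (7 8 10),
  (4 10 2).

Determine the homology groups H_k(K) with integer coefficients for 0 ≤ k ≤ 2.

Take the total order 1 < 2 < 3 < 4 < 5 < 6 < 7 < 8 < 9 < 10 on the vertex set. Then K (dimension 2) consists of the simplices:

  0-simplices (10): [1], [2], [3], [4], [5], [6], [7], [8], [9], [10]
  1-simplices (30): (30 of them)
  2-simplices (20): (20 of them)

Hence C_0 ≅ Z^10, C_1 ≅ Z^30, C_2 ≅ Z^20.

Boundary ∂_1: C_1 → C_0 is given by ∂[p,q] = [q] − [p].
This gives a 10×30 integer matrix of rank 9; reducing to Smith normal form yields diagonal entries (1,1,1,1,1,1,1,1,1).

The boundary map ∂_2: C_2 → C_1 sends each 2-simplex [p,q,r] to [q,r] − [p,r] + [p,q]. For instance
  ∂[1,4,5] = [4,5] − [1,5] + [1,4],
  ∂[4,7,9] = [7,9] − [4,9] + [4,7].
The resulting 30×20 matrix has rank 20, and its Smith normal form has invariant factors (1,1,1,1,1,1,1,1,1,1,1,1,1,1,1,1,1,1,1,2).

Computing H_k = (kernel of ∂_k) / (image of ∂_{k+1}):

  H_0: rank C_0 − rank ∂_1 = 10 − 9 = 1, and the invariant factors of ∂_1 are all 1, so H_0 = Z.
  H_1: rank ker ∂_1 − rank ∂_2 = (30 − 9) − 20 = 1, and ∂_2 has invariant factor 2 > 1, so H_1 = Z ⊕ Z_2.
  H_2: rank ker ∂_2 − rank ∂_3 = (20 − 20) − 0 = 0, and there is no ∂_3, so H_2 = 0.

As a check, the Euler characteristic is 10 − 30 + 20 = 0, which agrees with 1 − 1 + 0 = 0.
(K is a triangulation of the Klein bottle.)

H_0 = Z,  H_1 = Z ⊕ Z_2,  H_2 = 0.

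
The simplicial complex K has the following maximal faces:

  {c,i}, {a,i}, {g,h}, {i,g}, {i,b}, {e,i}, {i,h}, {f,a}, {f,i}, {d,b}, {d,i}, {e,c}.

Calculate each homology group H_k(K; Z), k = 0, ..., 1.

Take the total order a < b < c < d < e < f < g < h < i on the vertex set. Then K (dimension 1) consists of the simplices:

  0-simplices (9): a, b, c, d, e, f, g, h, i
  1-simplices (12): af, ai, bd, bi, ce, ci, di, ei, fi, gh, gi, hi

so the chain groups are C_0 ≅ Z^9, C_1 ≅ Z^12.

The boundary map ∂_1: C_1 → C_0 sends each edge [p,q] (with p < q) to q − p.
The resulting 9×12 matrix has rank 8, and its Smith normal form has invariant factors (1,1,1,1,1,1,1,1).

From H_k ≅ ker(∂_k) / im(∂_{k+1}) we obtain:

  H_0: rank C_0 − rank ∂_1 = 9 − 8 = 1, and the invariant factors of ∂_1 are all 1, so H_0 = Z.
  H_1: rank ker ∂_1 − rank ∂_2 = (12 − 8) − 0 = 4, and there is no ∂_2, so H_1 = Z^4.

As a check, the Euler characteristic is 9 − 12 = -3, which agrees with 1 − 4 = -3.
(K is a triangulation of a wedge of 4 circles.)

H_0 ≅ Z,  H_1 ≅ Z^4.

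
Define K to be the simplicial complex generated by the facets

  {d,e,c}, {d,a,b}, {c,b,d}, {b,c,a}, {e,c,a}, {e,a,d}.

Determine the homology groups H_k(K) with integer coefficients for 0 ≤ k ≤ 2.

Order the vertices as a < b < c < d < e. Listing each simplex with vertices in this order, K has dimension 2 with simplices:

  0-simplices (5): a, b, c, d, e
  1-simplices (9): ab, ac, ad, ae, bc, bd, cd, ce, de
  2-simplices (6): abc, abd, ace, ade, bcd, cde

Hence C_0 ≅ Z^5, C_1 ≅ Z^9, C_2 ≅ Z^6.

The boundary map ∂_1: C_1 → C_0 is given by ∂[p,q] = [q] − [p]. For instance
  ∂bd = d − b.
As a 5×9 matrix over Z this has rank 4, with invariant factors (1,1,1,1).

∂_2: C_2 → C_1 sends each 2-simplex [p,q,r] to [q,r] − [p,r] + [p,q]. For instance
  ∂cde = de − ce + cd,
  ∂abc = bc − ac + ab.
As a 9×6 matrix over Z this has rank 5, with invariant factors (1,1,1,1,1).

From H_k ≅ ker(∂_k) / im(∂_{k+1}) we obtain:

  H_0: rank C_0 − rank ∂_1 = 5 − 4 = 1, and the invariant factors of ∂_1 are all 1, so H_0 = Z.
  H_1: rank ker ∂_1 − rank ∂_2 = (9 − 4) − 5 = 0, and the invariant factors of ∂_2 are all 1, so H_1 = 0.
  H_2: rank ker ∂_2 − rank ∂_3 = (6 − 5) − 0 = 1, and there is no ∂_3, so H_2 = Z.

(K is a triangulation of the 2-sphere S^2.)

H_0 ≅ Z,  H_1 = 0,  H_2 ≅ Z.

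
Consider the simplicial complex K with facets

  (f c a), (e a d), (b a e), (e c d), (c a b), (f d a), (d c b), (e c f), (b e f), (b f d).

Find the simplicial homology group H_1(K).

H_1 = Z_2.

Fix the vertex order a < b < c < d < e < f and write every simplex with vertices in increasing order. Then dim K = 2 and the simplices of K are:

  0-simplices (6): a, b, c, d, e, f
  1-simplices (15): ab, ac, ad, ae, af, bc, bd, be, bf, cd, ce, cf, de, df, ef
  2-simplices (10): abc, abe, acf, ade, adf, bcd, bdf, bef, cde, cef

so the chain groups are C_0 ≅ Z^6, C_1 ≅ Z^15, C_2 ≅ Z^10.

The boundary map ∂_1: C_1 → C_0 maps an edge to its endpoints' difference, ∂[p,q] = q − p.
This gives a 6×15 integer matrix of rank 5; reducing to Smith normal form yields diagonal entries (1,1,1,1,1).

Boundary ∂_2: C_2 → C_1 sends each 2-simplex [p,q,r] to [q,r] − [p,r] + [p,q]. For instance
  ∂adf = df − af + ad,
  ∂bcd = cd − bd + bc.
The 15×10 boundary matrix has rank 10 and Smith normal form diag(1,1,1,1,1,1,1,1,1,2).

Now H_k = ker ∂_k / im ∂_{k+1}, so:

  H_1: rank ker ∂_1 − rank ∂_2 = (15 − 5) − 10 = 0, and ∂_2 has invariant factor 2 > 1, so H_1 ≅ Z_2.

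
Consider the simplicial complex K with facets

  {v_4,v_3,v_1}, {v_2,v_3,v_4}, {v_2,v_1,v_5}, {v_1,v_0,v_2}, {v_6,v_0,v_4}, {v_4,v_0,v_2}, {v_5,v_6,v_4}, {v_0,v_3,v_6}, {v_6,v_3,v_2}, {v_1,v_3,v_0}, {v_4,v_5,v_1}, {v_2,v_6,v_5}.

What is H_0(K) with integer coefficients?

H_0 ≅ Z.

K has 7 vertices, 18 edges, 12 triangles.
rank ∂_0 = 0, rank ∂_1 = 6 ⇒ b_0 = 7 − 0 − 6 = 1; all invariant factors of ∂_1 are 1 so no torsion. So H_0 = Z.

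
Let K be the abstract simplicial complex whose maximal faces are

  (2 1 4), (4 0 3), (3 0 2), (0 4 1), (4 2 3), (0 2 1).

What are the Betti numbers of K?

Take the total order 0 < 1 < 2 < 3 < 4 on the vertex set. Then K (dimension 2) consists of the simplices:

  0-simplices (5): [0], [1], [2], [3], [4]
  1-simplices (9): [0,1], [0,2], [0,3], [0,4], [1,2], [1,4], [2,3], [2,4], [3,4]
  2-simplices (6): [0,1,2], [0,1,4], [0,2,3], [0,3,4], [1,2,4], [2,3,4]

Hence C_0 ≅ Z^5, C_1 ≅ Z^9, C_2 ≅ Z^6.

Boundary ∂_1: C_1 → C_0 maps an edge to its endpoints' difference, ∂[p,q] = q − p. For instance
  ∂[0,3] = [3] − [0].
The resulting 5×9 matrix has rank 4, and its Smith normal form has invariant factors (1,1,1,1).

The boundary map ∂_2: C_2 → C_1 sends each 2-simplex [p,q,r] to [q,r] − [p,r] + [p,q]. For instance
  ∂[0,1,2] = [1,2] − [0,2] + [0,1],
  ∂[0,3,4] = [3,4] − [0,4] + [0,3].
The 9×6 boundary matrix has rank 5 and Smith normal form diag(1,1,1,1,1).

Reading off H_k = ker ∂_k / im ∂_{k+1}:

  H_0: rank C_0 − rank ∂_1 = 5 − 4 = 1, and the invariant factors of ∂_1 are all 1, so H_0 = Z.
  H_1: rank ker ∂_1 − rank ∂_2 = (9 − 4) − 5 = 0, and the invariant factors of ∂_2 are all 1, so H_1 = 0.
  H_2: rank ker ∂_2 − rank ∂_3 = (6 − 5) − 0 = 1, and there is no ∂_3, so H_2 = Z.

(K is a triangulation of the 2-sphere S^2.)

Hence the Betti numbers are b_0 = 1, b_1 = 0, b_2 = 1.

b_0 = 1, b_1 = 0, b_2 = 1.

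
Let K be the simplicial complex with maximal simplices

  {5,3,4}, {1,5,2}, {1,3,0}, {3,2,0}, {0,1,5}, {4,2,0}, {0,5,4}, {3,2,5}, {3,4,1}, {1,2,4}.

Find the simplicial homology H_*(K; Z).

Take the total order 0 < 1 < 2 < 3 < 4 < 5 on the vertex set. Then K (dimension 2) consists of the simplices:

  0-simplices (6): [0], [1], [2], [3], [4], [5]
  1-simplices (15): [0,1], [0,2], [0,3], [0,4], [0,5], [1,2], [1,3], [1,4], [1,5], [2,3], [2,4], [2,5], [3,4], [3,5], [4,5]
  2-simplices (10): [0,1,3], [0,1,5], [0,2,3], [0,2,4], [0,4,5], [1,2,4], [1,2,5], [1,3,4], [2,3,5], [3,4,5]

Hence C_0 ≅ Z^6, C_1 ≅ Z^15, C_2 ≅ Z^10.

The boundary map ∂_1: C_1 → C_0 sends each edge [p,q] (with p < q) to q − p.
As a 6×15 matrix over Z this has rank 5, with invariant factors (1,1,1,1,1).

The boundary map ∂_2: C_2 → C_1 sends each 2-simplex [p,q,r] to [q,r] − [p,r] + [p,q]. For instance
  ∂[1,3,4] = [3,4] − [1,4] + [1,3],
  ∂[1,2,4] = [2,4] − [1,4] + [1,2].
As a 15×10 matrix over Z this has rank 10, with invariant factors (1,1,1,1,1,1,1,1,1,2).

Reading off H_k = ker ∂_k / im ∂_{k+1}:

  H_0: rank C_0 − rank ∂_1 = 6 − 5 = 1, and the invariant factors of ∂_1 are all 1, so H_0 ≅ Z.
  H_1: rank ker ∂_1 − rank ∂_2 = (15 − 5) − 10 = 0, and ∂_2 has invariant factor 2 > 1, so H_1 ≅ Z/2.
  H_2: rank ker ∂_2 − rank ∂_3 = (10 − 10) − 0 = 0, and there is no ∂_3, so H_2 ≅ 0.

H_0 ≅ Z,  H_1 ≅ Z/2,  H_2 = 0.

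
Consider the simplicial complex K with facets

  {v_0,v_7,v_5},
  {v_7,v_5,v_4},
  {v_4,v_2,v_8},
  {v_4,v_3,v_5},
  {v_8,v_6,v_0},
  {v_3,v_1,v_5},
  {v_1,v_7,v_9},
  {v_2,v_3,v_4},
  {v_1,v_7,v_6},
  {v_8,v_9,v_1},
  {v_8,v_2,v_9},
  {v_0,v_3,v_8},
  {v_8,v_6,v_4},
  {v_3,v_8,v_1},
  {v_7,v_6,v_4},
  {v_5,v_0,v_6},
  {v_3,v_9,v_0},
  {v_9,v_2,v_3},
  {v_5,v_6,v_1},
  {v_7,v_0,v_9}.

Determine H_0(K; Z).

H_0 ≅ Z.

Take the total order v_0 < v_1 < v_2 < v_3 < v_4 < v_5 < v_6 < v_7 < v_8 < v_9 on the vertex set. Then K (dimension 2) consists of the simplices:

  0-simplices (10): [v_0], [v_1], [v_2], [v_3], [v_4], [v_5], [v_6], [v_7], [v_8], [v_9]
  1-simplices (30): (30 of them)
  2-simplices (20): (20 of them)

giving chain groups C_0 ≅ Z^10, C_1 ≅ Z^30, C_2 ≅ Z^20.

The boundary map ∂_1: C_1 → C_0 sends each edge [p,q] (with p < q) to q − p.
This gives a 10×30 integer matrix of rank 9; reducing to Smith normal form yields diagonal entries (1,1,1,1,1,1,1,1,1).

∂_2: C_2 → C_1 sends each 2-simplex [p,q,r] to [q,r] − [p,r] + [p,q]. For instance
  ∂[v_0,v_3,v_9] = [v_3,v_9] − [v_0,v_9] + [v_0,v_3],
  ∂[v_4,v_6,v_8] = [v_6,v_8] − [v_4,v_8] + [v_4,v_6].
As a 30×20 matrix over Z this has rank 20, with invariant factors (1,1,1,1,1,1,1,1,1,1,1,1,1,1,1,1,1,1,1,2).

Computing H_k = (kernel of ∂_k) / (image of ∂_{k+1}):

  H_0: rank C_0 − rank ∂_1 = 10 − 9 = 1, and the invariant factors of ∂_1 are all 1, so H_0 ≅ Z.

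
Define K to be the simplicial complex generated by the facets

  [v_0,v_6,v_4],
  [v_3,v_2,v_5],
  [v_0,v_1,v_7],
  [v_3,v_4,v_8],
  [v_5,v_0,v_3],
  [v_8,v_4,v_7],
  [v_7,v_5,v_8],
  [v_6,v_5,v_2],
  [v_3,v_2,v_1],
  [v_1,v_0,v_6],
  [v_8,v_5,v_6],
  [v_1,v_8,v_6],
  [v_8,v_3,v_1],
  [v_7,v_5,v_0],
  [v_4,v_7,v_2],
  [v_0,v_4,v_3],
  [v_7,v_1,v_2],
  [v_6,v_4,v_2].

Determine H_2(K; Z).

H_2 ≅ Z.

Take the total order v_0 < v_1 < v_2 < v_3 < v_4 < v_5 < v_6 < v_7 < v_8 on the vertex set. Then K (dimension 2) consists of the simplices:

  0-simplices (9): [v_0], [v_1], [v_2], [v_3], [v_4], [v_5], [v_6], [v_7], [v_8]
  1-simplices (27): (27 of them)
  2-simplices (18): (18 of them)

giving chain groups C_0 ≅ Z^9, C_1 ≅ Z^27, C_2 ≅ Z^18.

The boundary map ∂_1: C_1 → C_0 maps an edge to its endpoints' difference, ∂[p,q] = q − p. For instance
  ∂[v_5,v_7] = [v_7] − [v_5].
This gives a 9×27 integer matrix of rank 8; reducing to Smith normal form yields diagonal entries (1,1,1,1,1,1,1,1).

Boundary ∂_2: C_2 → C_1 maps a triangle to the signed sum of its edges. For instance
  ∂[v_1,v_2,v_3] = [v_2,v_3] − [v_1,v_3] + [v_1,v_2],
  ∂[v_0,v_5,v_7] = [v_5,v_7] − [v_0,v_7] + [v_0,v_5].
The 27×18 boundary matrix has rank 17 and Smith normal form diag(1,1,1,1,1,1,1,1,1,1,1,1,1,1,1,1,1).

From H_k ≅ ker(∂_k) / im(∂_{k+1}) we obtain:

  H_2: rank ker ∂_2 − rank ∂_3 = (18 − 17) − 0 = 1, and there is no ∂_3, so H_2 ≅ Z.

(K is a triangulation of the torus T^2.)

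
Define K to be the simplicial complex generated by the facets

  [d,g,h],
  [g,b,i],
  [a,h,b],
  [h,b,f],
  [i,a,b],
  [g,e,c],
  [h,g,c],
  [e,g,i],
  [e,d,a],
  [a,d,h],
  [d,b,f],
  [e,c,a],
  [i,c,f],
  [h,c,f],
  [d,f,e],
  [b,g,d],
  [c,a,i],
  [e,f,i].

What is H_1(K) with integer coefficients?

H_1 = Z × Z/2.

Take the total order a < b < c < d < e < f < g < h < i on the vertex set. Then K (dimension 2) consists of the simplices:

  0-simplices (9): a, b, c, d, e, f, g, h, i
  1-simplices (27): ab, ac, ad, ae, ah, ai, bd, bf, bg, bh, bi, ce, cf, cg, ch, ci, de, df, dg, dh, ef, eg, ei, fh, fi, gh, gi
  2-simplices (18): abh, abi, ace, aci, ade, adh, bdf, bdg, bfh, bgi, ceg, cfh, cfi, cgh, def, dgh, efi, egi

so the chain groups are C_0 ≅ Z^9, C_1 ≅ Z^27, C_2 ≅ Z^18.

Boundary ∂_1: C_1 → C_0 is given by ∂[p,q] = [q] − [p].
This gives a 9×27 integer matrix of rank 8; reducing to Smith normal form yields diagonal entries (1,1,1,1,1,1,1,1).

∂_2: C_2 → C_1 maps a triangle to the signed sum of its edges. For instance
  ∂def = ef − df + de,
  ∂bgi = gi − bi + bg.
The 27×18 boundary matrix has rank 18 and Smith normal form diag(1,1,1,1,1,1,1,1,1,1,1,1,1,1,1,1,1,2).

Computing H_k = (kernel of ∂_k) / (image of ∂_{k+1}):

  H_1: rank ker ∂_1 − rank ∂_2 = (27 − 8) − 18 = 1, and ∂_2 has invariant factor 2 > 1, so H_1 = Z × Z/2.

(K is a triangulation of the Klein bottle.)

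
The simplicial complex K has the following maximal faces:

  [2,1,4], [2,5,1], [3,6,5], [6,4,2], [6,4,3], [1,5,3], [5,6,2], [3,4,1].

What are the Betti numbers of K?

Take the total order 1 < 2 < 3 < 4 < 5 < 6 on the vertex set. Then K (dimension 2) consists of the simplices:

  0-simplices (6): [1], [2], [3], [4], [5], [6]
  1-simplices (12): [1,2], [1,3], [1,4], [1,5], [2,4], [2,5], [2,6], [3,4], [3,5], [3,6], [4,6], [5,6]
  2-simplices (8): [1,2,4], [1,2,5], [1,3,4], [1,3,5], [2,4,6], [2,5,6], [3,4,6], [3,5,6]

so the chain groups are C_0 ≅ Z^6, C_1 ≅ Z^12, C_2 ≅ Z^8.

The boundary map ∂_1: C_1 → C_0 is given by ∂[p,q] = [q] − [p].
As a 6×12 matrix over Z this has rank 5, with invariant factors (1,1,1,1,1).

Boundary ∂_2: C_2 → C_1 acts by ∂[p,q,r] = [q,r] − [p,r] + [p,q]. For instance
  ∂[3,4,6] = [4,6] − [3,6] + [3,4],
  ∂[3,5,6] = [5,6] − [3,6] + [3,5].
The 12×8 boundary matrix has rank 7 and Smith normal form diag(1,1,1,1,1,1,1).

From H_k ≅ ker(∂_k) / im(∂_{k+1}) we obtain:

  H_0: rank C_0 − rank ∂_1 = 6 − 5 = 1, and the invariant factors of ∂_1 are all 1, so H_0 = Z.
  H_1: rank ker ∂_1 − rank ∂_2 = (12 − 5) − 7 = 0, and the invariant factors of ∂_2 are all 1, so H_1 = 0.
  H_2: rank ker ∂_2 − rank ∂_3 = (8 − 7) − 0 = 1, and there is no ∂_3, so H_2 = Z.

Hence the Betti numbers are b_0 = 1, b_1 = 0, b_2 = 1.

b_0 = 1, b_1 = 0, b_2 = 1.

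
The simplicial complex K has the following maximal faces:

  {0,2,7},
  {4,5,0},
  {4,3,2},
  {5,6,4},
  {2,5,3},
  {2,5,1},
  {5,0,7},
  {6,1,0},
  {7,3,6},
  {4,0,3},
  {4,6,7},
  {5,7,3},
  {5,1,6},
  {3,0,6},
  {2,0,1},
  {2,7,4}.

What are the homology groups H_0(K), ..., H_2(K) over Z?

H_0 ≅ Z,  H_1 ≅ Z^2,  H_2 ≅ Z.

Fix the vertex order 0 < 1 < 2 < 3 < 4 < 5 < 6 < 7 and write every simplex with vertices in increasing order. Then dim K = 2 and the simplices of K are:

  0-simplices (8): [0], [1], [2], [3], [4], [5], [6], [7]
  1-simplices (24): (24 of them)
  2-simplices (16): [0,1,2], [0,1,6], [0,2,7], [0,3,4], [0,3,6], [0,4,5], [0,5,7], [1,2,5], [1,5,6], [2,3,4], [2,3,5], [2,4,7], [3,5,7], [3,6,7], [4,5,6], [4,6,7]

giving chain groups C_0 ≅ Z^8, C_1 ≅ Z^24, C_2 ≅ Z^16.

The boundary map ∂_1: C_1 → C_0 maps an edge to its endpoints' difference, ∂[p,q] = q − p. For instance
  ∂[0,5] = [5] − [0].
The resulting 8×24 matrix has rank 7, and its Smith normal form has invariant factors (1,1,1,1,1,1,1).

∂_2: C_2 → C_1 acts by ∂[p,q,r] = [q,r] − [p,r] + [p,q]. For instance
  ∂[3,5,7] = [5,7] − [3,7] + [3,5],
  ∂[0,3,6] = [3,6] − [0,6] + [0,3].
As a 24×16 matrix over Z this has rank 15, with invariant factors (1,1,1,1,1,1,1,1,1,1,1,1,1,1,1).

Now H_k = ker ∂_k / im ∂_{k+1}, so:

  H_0: rank C_0 − rank ∂_1 = 8 − 7 = 1, and the invariant factors of ∂_1 are all 1, so H_0 = Z.
  H_1: rank ker ∂_1 − rank ∂_2 = (24 − 7) − 15 = 2, and the invariant factors of ∂_2 are all 1, so H_1 = Z^2.
  H_2: rank ker ∂_2 − rank ∂_3 = (16 − 15) − 0 = 1, and there is no ∂_3, so H_2 = Z.

(K is a triangulation of the torus T^2.)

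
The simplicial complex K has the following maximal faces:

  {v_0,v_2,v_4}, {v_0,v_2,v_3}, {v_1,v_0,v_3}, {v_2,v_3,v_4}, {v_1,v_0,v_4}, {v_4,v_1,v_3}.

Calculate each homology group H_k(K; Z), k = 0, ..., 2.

H_0 ≅ Z,  H_1 = 0,  H_2 ≅ Z.

Fix the vertex order v_0 < v_1 < v_2 < v_3 < v_4 and write every simplex with vertices in increasing order. Then dim K = 2 and the simplices of K are:

  0-simplices (5): [v_0], [v_1], [v_2], [v_3], [v_4]
  1-simplices (9): [v_0,v_1], [v_0,v_2], [v_0,v_3], [v_0,v_4], [v_1,v_3], [v_1,v_4], [v_2,v_3], [v_2,v_4], [v_3,v_4]
  2-simplices (6): [v_0,v_1,v_3], [v_0,v_1,v_4], [v_0,v_2,v_3], [v_0,v_2,v_4], [v_1,v_3,v_4], [v_2,v_3,v_4]

Hence C_0 ≅ Z^5, C_1 ≅ Z^9, C_2 ≅ Z^6.

The boundary map ∂_1: C_1 → C_0 maps an edge to its endpoints' difference, ∂[p,q] = q − p. For instance
  ∂[v_0,v_1] = [v_1] − [v_0].
The 5×9 boundary matrix has rank 4 and Smith normal form diag(1,1,1,1).

Boundary ∂_2: C_2 → C_1 maps a triangle to the signed sum of its edges. For instance
  ∂[v_0,v_1,v_3] = [v_1,v_3] − [v_0,v_3] + [v_0,v_1],
  ∂[v_1,v_3,v_4] = [v_3,v_4] − [v_1,v_4] + [v_1,v_3].
This gives a 9×6 integer matrix of rank 5; reducing to Smith normal form yields diagonal entries (1,1,1,1,1).

Computing H_k = (kernel of ∂_k) / (image of ∂_{k+1}):

  H_0: rank C_0 − rank ∂_1 = 5 − 4 = 1, and the invariant factors of ∂_1 are all 1, so H_0 ≅ Z.
  H_1: rank ker ∂_1 − rank ∂_2 = (9 − 4) − 5 = 0, and the invariant factors of ∂_2 are all 1, so H_1 ≅ 0.
  H_2: rank ker ∂_2 − rank ∂_3 = (6 − 5) − 0 = 1, and there is no ∂_3, so H_2 ≅ Z.

As a check, the Euler characteristic is 5 − 9 + 6 = 2, which agrees with 1 − 0 + 1 = 2.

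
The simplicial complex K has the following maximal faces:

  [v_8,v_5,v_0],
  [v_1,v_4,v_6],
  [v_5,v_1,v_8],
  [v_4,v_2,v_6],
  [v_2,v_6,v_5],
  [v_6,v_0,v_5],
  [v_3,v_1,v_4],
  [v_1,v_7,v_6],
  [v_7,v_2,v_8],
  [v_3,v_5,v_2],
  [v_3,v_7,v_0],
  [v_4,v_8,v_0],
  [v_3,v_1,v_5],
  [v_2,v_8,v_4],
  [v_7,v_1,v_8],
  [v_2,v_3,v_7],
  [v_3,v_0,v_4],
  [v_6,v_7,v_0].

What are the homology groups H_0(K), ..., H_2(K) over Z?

Take the total order v_0 < v_1 < v_2 < v_3 < v_4 < v_5 < v_6 < v_7 < v_8 on the vertex set. Then K (dimension 2) consists of the simplices:

  0-simplices (9): [v_0], [v_1], [v_2], [v_3], [v_4], [v_5], [v_6], [v_7], [v_8]
  1-simplices (27): (27 of them)
  2-simplices (18): (18 of them)

Hence C_0 ≅ Z^9, C_1 ≅ Z^27, C_2 ≅ Z^18.

Boundary ∂_1: C_1 → C_0 maps an edge to its endpoints' difference, ∂[p,q] = q − p.
The 9×27 boundary matrix has rank 8 and Smith normal form diag(1,1,1,1,1,1,1,1).

The boundary map ∂_2: C_2 → C_1 acts by ∂[p,q,r] = [q,r] − [p,r] + [p,q]. For instance
  ∂[v_2,v_4,v_6] = [v_4,v_6] − [v_2,v_6] + [v_2,v_4],
  ∂[v_1,v_7,v_8] = [v_7,v_8] − [v_1,v_8] + [v_1,v_7].
As a 27×18 matrix over Z this has rank 17, with invariant factors (1,1,1,1,1,1,1,1,1,1,1,1,1,1,1,1,1).

From H_k ≅ ker(∂_k) / im(∂_{k+1}) we obtain:

  H_0: rank C_0 − rank ∂_1 = 9 − 8 = 1, and the invariant factors of ∂_1 are all 1, so H_0 ≅ Z.
  H_1: rank ker ∂_1 − rank ∂_2 = (27 − 8) − 17 = 2, and the invariant factors of ∂_2 are all 1, so H_1 ≅ Z^2.
  H_2: rank ker ∂_2 − rank ∂_3 = (18 − 17) − 0 = 1, and there is no ∂_3, so H_2 ≅ Z.

(K is a triangulation of the torus T^2.)

H_0 = Z,  H_1 = Z^2,  H_2 = Z.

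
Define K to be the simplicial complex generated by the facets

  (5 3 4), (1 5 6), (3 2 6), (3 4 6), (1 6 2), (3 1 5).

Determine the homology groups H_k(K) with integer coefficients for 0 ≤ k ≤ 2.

K has 6 vertices, 12 edges, 6 triangles.
rank ∂_0 = 0, rank ∂_1 = 5 ⇒ b_0 = 6 − 0 − 5 = 1; all invariant factors of ∂_1 are 1 so no torsion. So H_0 = Z.
rank ∂_1 = 5, rank ∂_2 = 6 ⇒ b_1 = 12 − 5 − 6 = 1; all invariant factors of ∂_2 are 1 so no torsion. So H_1 = Z.
rank ∂_2 = 6, rank ∂_3 = 0 ⇒ b_2 = 6 − 6 − 0 = 0. So H_2 = 0.

H_0 ≅ Z,  H_1 ≅ Z,  H_2 = 0.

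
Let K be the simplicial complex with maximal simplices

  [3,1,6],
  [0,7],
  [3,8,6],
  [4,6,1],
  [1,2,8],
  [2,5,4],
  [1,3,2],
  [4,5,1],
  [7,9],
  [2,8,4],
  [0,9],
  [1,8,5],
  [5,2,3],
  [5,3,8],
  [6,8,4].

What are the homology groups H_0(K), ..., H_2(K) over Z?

Take the total order 0 < 1 < 2 < 3 < 4 < 5 < 6 < 7 < 8 < 9 on the vertex set. Then K (dimension 2) consists of the simplices:

  0-simplices (10): [0], [1], [2], [3], [4], [5], [6], [7], [8], [9]
  1-simplices (21): [0,7], [0,9], [1,2], [1,3], [1,4], [1,5], [1,6], [1,8], [2,3], [2,4], [2,5], [2,8], [3,5], [3,6], [3,8], [4,5], [4,6], [4,8], [5,8], [6,8], [7,9]
  2-simplices (12): [1,2,3], [1,2,8], [1,3,6], [1,4,5], [1,4,6], [1,5,8], [2,3,5], [2,4,5], [2,4,8], [3,5,8], [3,6,8], [4,6,8]

so the chain groups are C_0 ≅ Z^10, C_1 ≅ Z^21, C_2 ≅ Z^12.

∂_1: C_1 → C_0 is given by ∂[p,q] = [q] − [p]. For instance
  ∂[1,6] = [6] − [1].
This gives a 10×21 integer matrix of rank 8; reducing to Smith normal form yields diagonal entries (1,1,1,1,1,1,1,1).

∂_2: C_2 → C_1 maps a triangle to the signed sum of its edges. For instance
  ∂[1,5,8] = [5,8] − [1,8] + [1,5],
  ∂[1,2,8] = [2,8] − [1,8] + [1,2].
The resulting 21×12 matrix has rank 12, and its Smith normal form has invariant factors (1,1,1,1,1,1,1,1,1,1,1,2).

From H_k ≅ ker(∂_k) / im(∂_{k+1}) we obtain:

  H_0: rank C_0 − rank ∂_1 = 10 − 8 = 2, and the invariant factors of ∂_1 are all 1, so H_0 = Z^2.
  H_1: rank ker ∂_1 − rank ∂_2 = (21 − 8) − 12 = 1, and ∂_2 has invariant factor 2 > 1, so H_1 = Z ⊕ Z_2.
  H_2: rank ker ∂_2 − rank ∂_3 = (12 − 12) − 0 = 0, and there is no ∂_3, so H_2 = 0.

H_0 ≅ Z^2,  H_1 ≅ Z ⊕ Z_2,  H_2 = 0.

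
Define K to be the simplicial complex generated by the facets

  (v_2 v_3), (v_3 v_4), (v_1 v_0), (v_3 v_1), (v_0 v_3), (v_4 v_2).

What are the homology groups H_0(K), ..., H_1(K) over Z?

H_0 = Z,  H_1 = Z^2.

We work with the vertex ordering v_0 < v_1 < v_2 < v_3 < v_4. The simplices of K, each written with vertices in increasing order, are:

  0-simplices (5): [v_0], [v_1], [v_2], [v_3], [v_4]
  1-simplices (6): [v_0,v_1], [v_0,v_3], [v_1,v_3], [v_2,v_3], [v_2,v_4], [v_3,v_4]

Hence C_0 ≅ Z^5, C_1 ≅ Z^6.

The boundary map ∂_1: C_1 → C_0 is given by ∂[p,q] = [q] − [p].
The resulting 5×6 matrix has rank 4, and its Smith normal form has invariant factors (1,1,1,1).

From H_k ≅ ker(∂_k) / im(∂_{k+1}) we obtain:

  H_0: rank C_0 − rank ∂_1 = 5 − 4 = 1, and the invariant factors of ∂_1 are all 1, so H_0 = Z.
  H_1: rank ker ∂_1 − rank ∂_2 = (6 − 4) − 0 = 2, and there is no ∂_2, so H_1 = Z^2.

As a check, the Euler characteristic is 5 − 6 = -1, which agrees with 1 − 2 = -1.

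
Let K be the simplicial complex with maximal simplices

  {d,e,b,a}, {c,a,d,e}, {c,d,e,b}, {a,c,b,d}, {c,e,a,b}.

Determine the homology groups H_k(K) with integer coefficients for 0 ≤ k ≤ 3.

Order the vertices as a < b < c < d < e. Listing each simplex with vertices in this order, K has dimension 3 with simplices:

  0-simplices (5): a, b, c, d, e
  1-simplices (10): ab, ac, ad, ae, bc, bd, be, cd, ce, de
  2-simplices (10): abc, abd, abe, acd, ace, ade, bcd, bce, bde, cde
  3-simplices (5): abcd, abce, abde, acde, bcde

so the chain groups are C_0 ≅ Z^5, C_1 ≅ Z^10, C_2 ≅ Z^10, C_3 ≅ Z^5.

The boundary map ∂_1: C_1 → C_0 is given by ∂[p,q] = [q] − [p].
As a 5×10 matrix over Z this has rank 4, with invariant factors (1,1,1,1).

∂_2: C_2 → C_1 sends each 2-simplex [p,q,r] to [q,r] − [p,r] + [p,q]. For instance
  ∂ade = de − ae + ad,
  ∂bce = ce − be + bc.
As a 10×10 matrix over Z this has rank 6, with invariant factors (1,1,1,1,1,1).

The boundary map ∂_3: C_3 → C_2 sends each 3-simplex σ to the alternating sum Σ_i (−1)^i (σ with its i-th vertex removed). For instance
  ∂abce = bce − ace + abe − abc,
  ∂bcde = cde − bde + bce − bcd.
The resulting 10×5 matrix has rank 4, and its Smith normal form has invariant factors (1,1,1,1).

Now H_k = ker ∂_k / im ∂_{k+1}, so:

  H_0: rank C_0 − rank ∂_1 = 5 − 4 = 1, and the invariant factors of ∂_1 are all 1, so H_0 = Z.
  H_1: rank ker ∂_1 − rank ∂_2 = (10 − 4) − 6 = 0, and the invariant factors of ∂_2 are all 1, so H_1 = 0.
  H_2: rank ker ∂_2 − rank ∂_3 = (10 − 6) − 4 = 0, and the invariant factors of ∂_3 are all 1, so H_2 = 0.
  H_3: rank ker ∂_3 − rank ∂_4 = (5 − 4) − 0 = 1, and there is no ∂_4, so H_3 = Z.

(K is a triangulation of the 3-sphere S^3.)

H_0 = Z,  H_1 = 0,  H_2 = 0,  H_3 = Z.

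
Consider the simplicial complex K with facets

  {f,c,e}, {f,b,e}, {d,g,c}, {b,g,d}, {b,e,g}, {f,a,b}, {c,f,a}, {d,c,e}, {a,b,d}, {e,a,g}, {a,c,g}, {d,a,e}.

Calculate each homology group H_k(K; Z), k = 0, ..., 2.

H_0 = Z,  H_1 = Z/2,  H_2 = 0.

K has 7 vertices, 18 edges, 12 triangles.
rank ∂_0 = 0, rank ∂_1 = 6 ⇒ b_0 = 7 − 0 − 6 = 1; all invariant factors of ∂_1 are 1 so no torsion. So H_0 = Z.
rank ∂_1 = 6, rank ∂_2 = 12 ⇒ b_1 = 18 − 6 − 12 = 0; ∂_2 has invariant factor(s) [2] giving torsion. So H_1 = Z/2.
rank ∂_2 = 12, rank ∂_3 = 0 ⇒ b_2 = 12 − 12 − 0 = 0. So H_2 = 0.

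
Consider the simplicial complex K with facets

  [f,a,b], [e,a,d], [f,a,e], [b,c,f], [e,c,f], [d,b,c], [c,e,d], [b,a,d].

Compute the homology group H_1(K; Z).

Fix the vertex order a < b < c < d < e < f and write every simplex with vertices in increasing order. Then dim K = 2 and the simplices of K are:

  0-simplices (6): a, b, c, d, e, f
  1-simplices (12): ab, ad, ae, af, bc, bd, bf, cd, ce, cf, de, ef
  2-simplices (8): abd, abf, ade, aef, bcd, bcf, cde, cef

so the chain groups are C_0 ≅ Z^6, C_1 ≅ Z^12, C_2 ≅ Z^8.

Boundary ∂_1: C_1 → C_0 is given by ∂[p,q] = [q] − [p]. For instance
  ∂ef = f − e.
The 6×12 boundary matrix has rank 5 and Smith normal form diag(1,1,1,1,1).

Boundary ∂_2: C_2 → C_1 acts by ∂[p,q,r] = [q,r] − [p,r] + [p,q]. For instance
  ∂bcf = cf − bf + bc,
  ∂bcd = cd − bd + bc.
The 12×8 boundary matrix has rank 7 and Smith normal form diag(1,1,1,1,1,1,1).

Now H_k = ker ∂_k / im ∂_{k+1}, so:

  H_1: rank ker ∂_1 − rank ∂_2 = (12 − 5) − 7 = 0, and the invariant factors of ∂_2 are all 1, so H_1 = 0.

H_1 = 0.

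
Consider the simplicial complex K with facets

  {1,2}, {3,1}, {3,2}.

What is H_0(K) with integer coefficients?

H_0 ≅ Z.

K has 3 vertices, 3 edges.
rank ∂_0 = 0, rank ∂_1 = 2 ⇒ b_0 = 3 − 0 − 2 = 1; all invariant factors of ∂_1 are 1 so no torsion. So H_0 = Z.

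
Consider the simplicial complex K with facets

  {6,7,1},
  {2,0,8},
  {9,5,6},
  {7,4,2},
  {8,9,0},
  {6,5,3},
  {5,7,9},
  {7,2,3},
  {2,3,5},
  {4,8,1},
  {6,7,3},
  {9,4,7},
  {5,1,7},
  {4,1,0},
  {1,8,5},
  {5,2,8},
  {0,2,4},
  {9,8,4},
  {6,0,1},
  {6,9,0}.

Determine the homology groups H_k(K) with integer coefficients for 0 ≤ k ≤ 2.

H_0 = Z,  H_1 = Z ⊕ Z/2Z,  H_2 = 0.

We work with the vertex ordering 0 < 1 < 2 < 3 < 4 < 5 < 6 < 7 < 8 < 9. The simplices of K, each written with vertices in increasing order, are:

  0-simplices (10): [0], [1], [2], [3], [4], [5], [6], [7], [8], [9]
  1-simplices (30): (30 of them)
  2-simplices (20): (20 of them)

Hence C_0 ≅ Z^10, C_1 ≅ Z^30, C_2 ≅ Z^20.

Boundary ∂_1: C_1 → C_0 sends each edge [p,q] (with p < q) to q − p.
As a 10×30 matrix over Z this has rank 9, with invariant factors (1,1,1,1,1,1,1,1,1).

∂_2: C_2 → C_1 sends each 2-simplex [p,q,r] to [q,r] − [p,r] + [p,q]. For instance
  ∂[4,7,9] = [7,9] − [4,9] + [4,7],
  ∂[1,5,8] = [5,8] − [1,8] + [1,5].
The resulting 30×20 matrix has rank 20, and its Smith normal form has invariant factors (1,1,1,1,1,1,1,1,1,1,1,1,1,1,1,1,1,1,1,2).

Reading off H_k = ker ∂_k / im ∂_{k+1}:

  H_0: rank C_0 − rank ∂_1 = 10 − 9 = 1, and the invariant factors of ∂_1 are all 1, so H_0 ≅ Z.
  H_1: rank ker ∂_1 − rank ∂_2 = (30 − 9) − 20 = 1, and ∂_2 has invariant factor 2 > 1, so H_1 ≅ Z ⊕ Z/2Z.
  H_2: rank ker ∂_2 − rank ∂_3 = (20 − 20) − 0 = 0, and there is no ∂_3, so H_2 ≅ 0.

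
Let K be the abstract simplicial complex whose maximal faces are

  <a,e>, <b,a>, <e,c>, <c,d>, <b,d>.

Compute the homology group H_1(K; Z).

Take the total order a < b < c < d < e on the vertex set. Then K (dimension 1) consists of the simplices:

  0-simplices (5): a, b, c, d, e
  1-simplices (5): ab, ae, bd, cd, ce

giving chain groups C_0 ≅ Z^5, C_1 ≅ Z^5.

∂_1: C_1 → C_0 maps an edge to its endpoints' difference, ∂[p,q] = q − p.
The resulting 5×5 matrix has rank 4, and its Smith normal form has invariant factors (1,1,1,1).

Reading off H_k = ker ∂_k / im ∂_{k+1}:

  H_1: rank ker ∂_1 − rank ∂_2 = (5 − 4) − 0 = 1, and there is no ∂_2, so H_1 ≅ Z.

(K is a triangulation of the circle S^1.)

H_1 = Z.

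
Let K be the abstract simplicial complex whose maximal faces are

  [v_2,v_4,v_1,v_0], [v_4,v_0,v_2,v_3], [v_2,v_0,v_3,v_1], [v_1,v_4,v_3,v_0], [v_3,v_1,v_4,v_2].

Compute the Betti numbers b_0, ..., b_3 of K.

K has 5 vertices, 10 edges, 10 triangles, 5 3-simplices.
rank ∂_0 = 0, rank ∂_1 = 4 ⇒ b_0 = 5 − 0 − 4 = 1; all invariant factors of ∂_1 are 1 so no torsion. So H_0 ≅ Z.
rank ∂_1 = 4, rank ∂_2 = 6 ⇒ b_1 = 10 − 4 − 6 = 0; all invariant factors of ∂_2 are 1 so no torsion. So H_1 ≅ 0.
rank ∂_2 = 6, rank ∂_3 = 4 ⇒ b_2 = 10 − 6 − 4 = 0; all invariant factors of ∂_3 are 1 so no torsion. So H_2 ≅ 0.
rank ∂_3 = 4, rank ∂_4 = 0 ⇒ b_3 = 5 − 4 − 0 = 1. So H_3 ≅ Z.

b_0 = 1, b_1 = 0, b_2 = 0, b_3 = 1.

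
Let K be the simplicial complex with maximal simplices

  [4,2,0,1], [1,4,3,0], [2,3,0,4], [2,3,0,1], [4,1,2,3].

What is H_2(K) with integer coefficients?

K has 5 vertices, 10 edges, 10 triangles, 5 3-simplices.
rank ∂_2 = 6, rank ∂_3 = 4 ⇒ b_2 = 10 − 6 − 4 = 0; all invariant factors of ∂_3 are 1 so no torsion. So H_2 = 0.

H_2 ≅ 0.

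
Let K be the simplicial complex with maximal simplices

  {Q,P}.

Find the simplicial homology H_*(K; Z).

H_0 = Z,  H_1 = 0.

We work with the vertex ordering P < Q. The simplices of K, each written with vertices in increasing order, are:

  0-simplices (2): P, Q
  1-simplices (1): PQ

so the chain groups are C_0 ≅ Z^2, C_1 ≅ Z^1.

∂_1: C_1 → C_0 maps an edge to its endpoints' difference, ∂[p,q] = q − p.
The resulting 2×1 matrix has rank 1, and its Smith normal form has invariant factors (1).

Computing H_k = (kernel of ∂_k) / (image of ∂_{k+1}):

  H_0: rank C_0 − rank ∂_1 = 2 − 1 = 1, and the invariant factors of ∂_1 are all 1, so H_0 = Z.
  H_1: rank ker ∂_1 − rank ∂_2 = (1 − 1) − 0 = 0, and there is no ∂_2, so H_1 = 0.

As a check, the Euler characteristic is 2 − 1 = 1, which agrees with 1 − 0 = 1.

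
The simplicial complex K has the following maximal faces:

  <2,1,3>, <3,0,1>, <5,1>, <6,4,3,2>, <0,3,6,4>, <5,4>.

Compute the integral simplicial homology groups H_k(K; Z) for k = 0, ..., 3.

H_0 ≅ Z,  H_1 ≅ Z,  H_2 = 0,  H_3 = 0.

Order the vertices as 0 < 1 < 2 < 3 < 4 < 5 < 6. Listing each simplex with vertices in this order, K has dimension 3 with simplices:

  0-simplices (7): [0], [1], [2], [3], [4], [5], [6]
  1-simplices (14): [0,1], [0,3], [0,4], [0,6], [1,2], [1,3], [1,5], [2,3], [2,4], [2,6], [3,4], [3,6], [4,5], [4,6]
  2-simplices (9): [0,1,3], [0,3,4], [0,3,6], [0,4,6], [1,2,3], [2,3,4], [2,3,6], [2,4,6], [3,4,6]
  3-simplices (2): [0,3,4,6], [2,3,4,6]

giving chain groups C_0 ≅ Z^7, C_1 ≅ Z^14, C_2 ≅ Z^9, C_3 ≅ Z^2.

The boundary map ∂_1: C_1 → C_0 sends each edge [p,q] (with p < q) to q − p. For instance
  ∂[2,6] = [6] − [2].
This gives a 7×14 integer matrix of rank 6; reducing to Smith normal form yields diagonal entries (1,1,1,1,1,1).

Boundary ∂_2: C_2 → C_1 sends each 2-simplex [p,q,r] to [q,r] − [p,r] + [p,q]. For instance
  ∂[0,4,6] = [4,6] − [0,6] + [0,4],
  ∂[2,3,6] = [3,6] − [2,6] + [2,3].
The resulting 14×9 matrix has rank 7, and its Smith normal form has invariant factors (1,1,1,1,1,1,1).

The boundary map ∂_3: C_3 → C_2 sends each 3-simplex σ to the alternating sum Σ_i (−1)^i (σ with its i-th vertex removed). For instance
  ∂[0,3,4,6] = [3,4,6] − [0,4,6] + [0,3,6] − [0,3,4],
  ∂[2,3,4,6] = [3,4,6] − [2,4,6] + [2,3,6] − [2,3,4].
The resulting 9×2 matrix has rank 2, and its Smith normal form has invariant factors (1,1).

Now H_k = ker ∂_k / im ∂_{k+1}, so:

  H_0: rank C_0 − rank ∂_1 = 7 − 6 = 1, and the invariant factors of ∂_1 are all 1, so H_0 ≅ Z.
  H_1: rank ker ∂_1 − rank ∂_2 = (14 − 6) − 7 = 1, and the invariant factors of ∂_2 are all 1, so H_1 ≅ Z.
  H_2: rank ker ∂_2 − rank ∂_3 = (9 − 7) − 2 = 0, and the invariant factors of ∂_3 are all 1, so H_2 ≅ 0.
  H_3: rank ker ∂_3 − rank ∂_4 = (2 − 2) − 0 = 0, and there is no ∂_4, so H_3 ≅ 0.

As a check, the Euler characteristic is 7 − 14 + 9 − 2 = 0, which agrees with 1 − 1 + 0 − 0 = 0.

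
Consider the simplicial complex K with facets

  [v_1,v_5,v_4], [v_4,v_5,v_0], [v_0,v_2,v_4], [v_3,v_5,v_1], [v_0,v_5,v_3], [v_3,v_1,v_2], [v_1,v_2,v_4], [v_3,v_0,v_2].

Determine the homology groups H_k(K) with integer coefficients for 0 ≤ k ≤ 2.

Order the vertices as v_0 < v_1 < v_2 < v_3 < v_4 < v_5. Listing each simplex with vertices in this order, K has dimension 2 with simplices:

  0-simplices (6): [v_0], [v_1], [v_2], [v_3], [v_4], [v_5]
  1-simplices (12): [v_0,v_2], [v_0,v_3], [v_0,v_4], [v_0,v_5], [v_1,v_2], [v_1,v_3], [v_1,v_4], [v_1,v_5], [v_2,v_3], [v_2,v_4], [v_3,v_5], [v_4,v_5]
  2-simplices (8): [v_0,v_2,v_3], [v_0,v_2,v_4], [v_0,v_3,v_5], [v_0,v_4,v_5], [v_1,v_2,v_3], [v_1,v_2,v_4], [v_1,v_3,v_5], [v_1,v_4,v_5]

Hence C_0 ≅ Z^6, C_1 ≅ Z^12, C_2 ≅ Z^8.

The boundary map ∂_1: C_1 → C_0 maps an edge to its endpoints' difference, ∂[p,q] = q − p. For instance
  ∂[v_2,v_3] = [v_3] − [v_2].
The resulting 6×12 matrix has rank 5, and its Smith normal form has invariant factors (1,1,1,1,1).

Boundary ∂_2: C_2 → C_1 acts by ∂[p,q,r] = [q,r] − [p,r] + [p,q]. For instance
  ∂[v_1,v_4,v_5] = [v_4,v_5] − [v_1,v_5] + [v_1,v_4],
  ∂[v_1,v_3,v_5] = [v_3,v_5] − [v_1,v_5] + [v_1,v_3].
The resulting 12×8 matrix has rank 7, and its Smith normal form has invariant factors (1,1,1,1,1,1,1).

Now H_k = ker ∂_k / im ∂_{k+1}, so:

  H_0: rank C_0 − rank ∂_1 = 6 − 5 = 1, and the invariant factors of ∂_1 are all 1, so H_0 ≅ Z.
  H_1: rank ker ∂_1 − rank ∂_2 = (12 − 5) − 7 = 0, and the invariant factors of ∂_2 are all 1, so H_1 ≅ 0.
  H_2: rank ker ∂_2 − rank ∂_3 = (8 − 7) − 0 = 1, and there is no ∂_3, so H_2 ≅ Z.

As a check, the Euler characteristic is 6 − 12 + 8 = 2, which agrees with 1 − 0 + 1 = 2.

H_0 = Z,  H_1 = 0,  H_2 = Z.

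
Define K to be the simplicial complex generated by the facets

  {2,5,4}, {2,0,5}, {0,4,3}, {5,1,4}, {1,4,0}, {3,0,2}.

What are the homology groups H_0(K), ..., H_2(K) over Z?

We work with the vertex ordering 0 < 1 < 2 < 3 < 4 < 5. The simplices of K, each written with vertices in increasing order, are:

  0-simplices (6): [0], [1], [2], [3], [4], [5]
  1-simplices (12): [0,1], [0,2], [0,3], [0,4], [0,5], [1,4], [1,5], [2,3], [2,4], [2,5], [3,4], [4,5]
  2-simplices (6): [0,1,4], [0,2,3], [0,2,5], [0,3,4], [1,4,5], [2,4,5]

giving chain groups C_0 ≅ Z^6, C_1 ≅ Z^12, C_2 ≅ Z^6.

Boundary ∂_1: C_1 → C_0 is given by ∂[p,q] = [q] − [p]. For instance
  ∂[0,3] = [3] − [0].
The resulting 6×12 matrix has rank 5, and its Smith normal form has invariant factors (1,1,1,1,1).

Boundary ∂_2: C_2 → C_1 maps a triangle to the signed sum of its edges. For instance
  ∂[2,4,5] = [4,5] − [2,5] + [2,4],
  ∂[0,3,4] = [3,4] − [0,4] + [0,3].
The 12×6 boundary matrix has rank 6 and Smith normal form diag(1,1,1,1,1,1).

Computing H_k = (kernel of ∂_k) / (image of ∂_{k+1}):

  H_0: rank C_0 − rank ∂_1 = 6 − 5 = 1, and the invariant factors of ∂_1 are all 1, so H_0 = Z.
  H_1: rank ker ∂_1 − rank ∂_2 = (12 − 5) − 6 = 1, and the invariant factors of ∂_2 are all 1, so H_1 = Z.
  H_2: rank ker ∂_2 − rank ∂_3 = (6 − 6) − 0 = 0, and there is no ∂_3, so H_2 = 0.

H_0 ≅ Z,  H_1 ≅ Z,  H_2 = 0.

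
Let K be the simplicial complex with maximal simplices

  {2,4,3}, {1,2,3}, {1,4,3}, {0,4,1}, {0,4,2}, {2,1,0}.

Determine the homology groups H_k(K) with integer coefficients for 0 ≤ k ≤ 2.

Take the total order 0 < 1 < 2 < 3 < 4 on the vertex set. Then K (dimension 2) consists of the simplices:

  0-simplices (5): [0], [1], [2], [3], [4]
  1-simplices (9): [0,1], [0,2], [0,4], [1,2], [1,3], [1,4], [2,3], [2,4], [3,4]
  2-simplices (6): [0,1,2], [0,1,4], [0,2,4], [1,2,3], [1,3,4], [2,3,4]

so the chain groups are C_0 ≅ Z^5, C_1 ≅ Z^9, C_2 ≅ Z^6.

∂_1: C_1 → C_0 sends each edge [p,q] (with p < q) to q − p. For instance
  ∂[1,3] = [3] − [1].
As a 5×9 matrix over Z this has rank 4, with invariant factors (1,1,1,1).

Boundary ∂_2: C_2 → C_1 maps a triangle to the signed sum of its edges. For instance
  ∂[2,3,4] = [3,4] − [2,4] + [2,3],
  ∂[0,1,2] = [1,2] − [0,2] + [0,1].
The 9×6 boundary matrix has rank 5 and Smith normal form diag(1,1,1,1,1).

From H_k ≅ ker(∂_k) / im(∂_{k+1}) we obtain:

  H_0: rank C_0 − rank ∂_1 = 5 − 4 = 1, and the invariant factors of ∂_1 are all 1, so H_0 = Z.
  H_1: rank ker ∂_1 − rank ∂_2 = (9 − 4) − 5 = 0, and the invariant factors of ∂_2 are all 1, so H_1 = 0.
  H_2: rank ker ∂_2 − rank ∂_3 = (6 − 5) − 0 = 1, and there is no ∂_3, so H_2 = Z.

H_0 ≅ Z,  H_1 = 0,  H_2 ≅ Z.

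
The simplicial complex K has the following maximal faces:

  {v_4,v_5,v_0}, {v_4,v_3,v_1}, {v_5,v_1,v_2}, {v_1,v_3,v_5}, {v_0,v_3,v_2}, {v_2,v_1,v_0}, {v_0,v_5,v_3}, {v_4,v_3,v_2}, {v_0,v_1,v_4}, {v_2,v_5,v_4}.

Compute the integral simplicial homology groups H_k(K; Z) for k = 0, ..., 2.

Order the vertices as v_0 < v_1 < v_2 < v_3 < v_4 < v_5. Listing each simplex with vertices in this order, K has dimension 2 with simplices:

  0-simplices (6): [v_0], [v_1], [v_2], [v_3], [v_4], [v_5]
  1-simplices (15): (15 of them)
  2-simplices (10): [v_0,v_1,v_2], [v_0,v_1,v_4], [v_0,v_2,v_3], [v_0,v_3,v_5], [v_0,v_4,v_5], [v_1,v_2,v_5], [v_1,v_3,v_4], [v_1,v_3,v_5], [v_2,v_3,v_4], [v_2,v_4,v_5]

Hence C_0 ≅ Z^6, C_1 ≅ Z^15, C_2 ≅ Z^10.

The boundary map ∂_1: C_1 → C_0 maps an edge to its endpoints' difference, ∂[p,q] = q − p. For instance
  ∂[v_2,v_3] = [v_3] − [v_2].
As a 6×15 matrix over Z this has rank 5, with invariant factors (1,1,1,1,1).

The boundary map ∂_2: C_2 → C_1 maps a triangle to the signed sum of its edges. For instance
  ∂[v_0,v_4,v_5] = [v_4,v_5] − [v_0,v_5] + [v_0,v_4],
  ∂[v_1,v_3,v_5] = [v_3,v_5] − [v_1,v_5] + [v_1,v_3].
As a 15×10 matrix over Z this has rank 10, with invariant factors (1,1,1,1,1,1,1,1,1,2).

From H_k ≅ ker(∂_k) / im(∂_{k+1}) we obtain:

  H_0: rank C_0 − rank ∂_1 = 6 − 5 = 1, and the invariant factors of ∂_1 are all 1, so H_0 ≅ Z.
  H_1: rank ker ∂_1 − rank ∂_2 = (15 − 5) − 10 = 0, and ∂_2 has invariant factor 2 > 1, so H_1 ≅ Z_2.
  H_2: rank ker ∂_2 − rank ∂_3 = (10 − 10) − 0 = 0, and there is no ∂_3, so H_2 ≅ 0.

(K is a triangulation of the real projective plane RP^2.)

H_0 = Z,  H_1 = Z_2,  H_2 = 0.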